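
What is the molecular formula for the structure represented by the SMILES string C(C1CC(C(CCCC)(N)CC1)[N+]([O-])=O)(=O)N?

C11H21N3O3

Heavy atoms from the SMILES: 11 C, 3 N, 3 O.
Implicit hydrogens by atom environment:
  6 × C: 2 H each → 12
  2 × C: 1 H each → 2
  2 × C: no H
  2 × N: 2 H each → 4
  2 × O: no H
  1 × C: 3 H
  1 × N (charge +1): no H
  1 × O (charge -1): no H
  Total hydrogens = 21.
Molecular formula: C11H21N3O3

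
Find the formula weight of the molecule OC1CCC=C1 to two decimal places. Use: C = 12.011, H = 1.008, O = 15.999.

84.12

Molecular formula: C5H8O.
M = 5×12.011 + 8×1.008 + 1×15.999 = 84.12 g/mol.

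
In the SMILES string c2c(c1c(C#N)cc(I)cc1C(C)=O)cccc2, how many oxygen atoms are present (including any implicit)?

1

The symbol for oxygen appears 1 time in the SMILES.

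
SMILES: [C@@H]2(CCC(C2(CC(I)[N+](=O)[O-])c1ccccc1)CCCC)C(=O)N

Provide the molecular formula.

C18H25IN2O3

Heavy atoms from the SMILES: 18 C, 1 I, 2 N, 3 O.
Implicit hydrogens by atom environment:
  6 × C: 2 H each → 12
  5 × C (aromatic): 1 H each → 5
  3 × C: 1 H each → 3
  2 × C: no H
  2 × O: no H
  1 × C: 3 H
  1 × C (aromatic): no H
  1 × I: no H
  1 × N: 2 H
  1 × N (charge +1): no H
  1 × O (charge -1): no H
  Total hydrogens = 25.
Molecular formula: C18H25IN2O3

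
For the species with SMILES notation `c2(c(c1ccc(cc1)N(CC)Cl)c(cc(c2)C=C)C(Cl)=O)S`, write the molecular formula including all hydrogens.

Heavy atoms from the SMILES: 17 C, 2 Cl, 1 N, 1 O, 1 S.
Implicit hydrogens by atom environment:
  6 × C (aromatic): 1 H each → 6
  6 × C (aromatic): no H
  2 × C: 2 H each → 4
  2 × Cl: no H
  1 × C: 3 H
  1 × C: 1 H
  1 × C: no H
  1 × N: no H
  1 × O: no H
  1 × S: 1 H
  Total hydrogens = 15.
Molecular formula: C17H15Cl2NOS

C17H15Cl2NOS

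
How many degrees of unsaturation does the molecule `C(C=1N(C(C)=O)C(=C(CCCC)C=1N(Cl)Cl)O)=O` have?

Molecular formula from the SMILES: C11H14Cl2N2O3.
DoU = (2C + 2 + N − H − X)/2 = (2·11 + 2 + 2 − 14 − 2)/2 = 10/2 = 5.
(Structurally: 1 ring(s) + 4 π bond(s) = 5.)

5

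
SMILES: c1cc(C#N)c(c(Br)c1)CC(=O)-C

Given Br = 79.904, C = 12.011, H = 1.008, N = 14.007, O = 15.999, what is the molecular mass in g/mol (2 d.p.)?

Molecular formula: C10H8BrNO.
M = 1×79.904 + 10×12.011 + 8×1.008 + 1×14.007 + 1×15.999 = 238.08 g/mol.

238.08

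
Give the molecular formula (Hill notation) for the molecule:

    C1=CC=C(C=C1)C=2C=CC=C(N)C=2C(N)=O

C13H12N2O

Heavy atoms from the SMILES: 13 C, 2 N, 1 O.
Implicit hydrogens by atom environment:
  8 × C (aromatic): 1 H each → 8
  4 × C (aromatic): no H
  2 × N: 2 H each → 4
  1 × C: no H
  1 × O: no H
  Total hydrogens = 12.
Molecular formula: C13H12N2O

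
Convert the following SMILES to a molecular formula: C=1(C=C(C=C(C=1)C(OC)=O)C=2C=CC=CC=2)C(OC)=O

C16H14O4

Heavy atoms from the SMILES: 16 C, 4 O.
Implicit hydrogens by atom environment:
  8 × C (aromatic): 1 H each → 8
  4 × C (aromatic): no H
  4 × O: no H
  2 × C: 3 H each → 6
  2 × C: no H
  Total hydrogens = 14.
Molecular formula: C16H14O4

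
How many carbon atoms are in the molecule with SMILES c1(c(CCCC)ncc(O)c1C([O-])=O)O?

The symbol for carbon appears 10 times in the SMILES. Lowercase c denotes aromatic carbon and counts toward C.

10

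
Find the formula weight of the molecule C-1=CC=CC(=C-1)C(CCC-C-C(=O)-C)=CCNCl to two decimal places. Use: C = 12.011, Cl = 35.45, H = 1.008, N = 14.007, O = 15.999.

Molecular formula: C15H20ClNO.
M = 15×12.011 + 1×35.45 + 20×1.008 + 1×14.007 + 1×15.999 = 265.78 g/mol.

265.78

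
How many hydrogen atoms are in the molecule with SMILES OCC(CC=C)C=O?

10

Hydrogens are implicit in SMILES; fill each atom to its normal valence:
  3 × C: 2 H each → 6
  3 × C: 1 H each → 3
  1 × O: 1 H
  1 × O: no H
  Total hydrogens = 10.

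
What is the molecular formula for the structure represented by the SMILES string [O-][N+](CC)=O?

C2H5NO2

Heavy atoms from the SMILES: 2 C, 1 N, 2 O.
Implicit hydrogens by atom environment:
  1 × C: 3 H
  1 × C: 2 H
  1 × N (charge +1): no H
  1 × O: no H
  1 × O (charge -1): no H
  Total hydrogens = 5.
Molecular formula: C2H5NO2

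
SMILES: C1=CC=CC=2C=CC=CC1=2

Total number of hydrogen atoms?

Hydrogens are implicit in SMILES; fill each atom to its normal valence:
  8 × C (aromatic): 1 H each → 8
  2 × C (aromatic): no H
  Total hydrogens = 8.

8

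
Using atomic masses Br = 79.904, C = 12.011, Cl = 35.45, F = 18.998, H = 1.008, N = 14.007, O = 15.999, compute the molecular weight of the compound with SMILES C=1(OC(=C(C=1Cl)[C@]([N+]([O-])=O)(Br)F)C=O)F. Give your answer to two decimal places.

304.43

Molecular formula: C6HBrClF2NO4.
M = 1×79.904 + 6×12.011 + 1×35.45 + 2×18.998 + 1×1.008 + 1×14.007 + 4×15.999 = 304.43 g/mol.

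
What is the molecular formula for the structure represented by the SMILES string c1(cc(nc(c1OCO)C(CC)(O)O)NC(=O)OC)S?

Heavy atoms from the SMILES: 11 C, 2 N, 6 O, 1 S.
Implicit hydrogens by atom environment:
  4 × C (aromatic): no H
  3 × O: 1 H each → 3
  3 × O: no H
  2 × C: 3 H each → 6
  2 × C: 2 H each → 4
  2 × C: no H
  1 × C (aromatic): 1 H
  1 × N: 1 H
  1 × N (aromatic): no H
  1 × S: 1 H
  Total hydrogens = 16.
Molecular formula: C11H16N2O6S

C11H16N2O6S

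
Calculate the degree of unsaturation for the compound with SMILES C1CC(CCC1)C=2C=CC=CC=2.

5

Molecular formula from the SMILES: C12H16.
DoU = (2C + 2 + N − H − X)/2 = (2·12 + 2 + 0 − 16 − 0)/2 = 10/2 = 5.
(Structurally: 2 ring(s) + 3 π bond(s) = 5.)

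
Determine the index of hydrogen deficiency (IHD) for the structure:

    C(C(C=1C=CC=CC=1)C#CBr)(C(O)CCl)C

Molecular formula from the SMILES: C13H14BrClO.
DoU = (2C + 2 + N − H − X)/2 = (2·13 + 2 + 0 − 14 − 2)/2 = 12/2 = 6.
(Structurally: 1 ring(s) + 5 π bond(s) = 6.)

6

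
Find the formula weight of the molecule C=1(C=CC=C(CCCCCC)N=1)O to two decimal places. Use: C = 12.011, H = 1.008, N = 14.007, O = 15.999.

179.26

Molecular formula: C11H17NO.
M = 11×12.011 + 17×1.008 + 1×14.007 + 1×15.999 = 179.26 g/mol.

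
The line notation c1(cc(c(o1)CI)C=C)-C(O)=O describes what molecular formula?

C8H7IO3

Heavy atoms from the SMILES: 8 C, 1 I, 3 O.
Implicit hydrogens by atom environment:
  3 × C (aromatic): no H
  2 × C: 2 H each → 4
  1 × C (aromatic): 1 H
  1 × C: 1 H
  1 × C: no H
  1 × I: no H
  1 × O: 1 H
  1 × O (aromatic): no H
  1 × O: no H
  Total hydrogens = 7.
Molecular formula: C8H7IO3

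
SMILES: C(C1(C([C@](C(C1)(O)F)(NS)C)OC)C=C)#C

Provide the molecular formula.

C11H16FNO2S

Heavy atoms from the SMILES: 11 C, 1 F, 1 N, 2 O, 1 S.
Implicit hydrogens by atom environment:
  4 × C: no H
  3 × C: 1 H each → 3
  2 × C: 3 H each → 6
  2 × C: 2 H each → 4
  1 × F: no H
  1 × N: 1 H
  1 × O: 1 H
  1 × O: no H
  1 × S: 1 H
  Total hydrogens = 16.
Molecular formula: C11H16FNO2S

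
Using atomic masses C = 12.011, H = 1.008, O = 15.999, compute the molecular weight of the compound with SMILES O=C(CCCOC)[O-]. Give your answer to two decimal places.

Molecular formula: C5H9O3-.
M = 5×12.011 + 9×1.008 + 3×15.999 = 117.12 g/mol.

117.12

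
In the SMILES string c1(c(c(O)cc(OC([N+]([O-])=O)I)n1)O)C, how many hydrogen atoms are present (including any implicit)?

Hydrogens are implicit in SMILES; fill each atom to its normal valence:
  4 × C (aromatic): no H
  2 × O: 1 H each → 2
  2 × O: no H
  1 × C: 3 H
  1 × C (aromatic): 1 H
  1 × C: 1 H
  1 × I: no H
  1 × N (aromatic): no H
  1 × N (charge +1): no H
  1 × O (charge -1): no H
  Total hydrogens = 7.

7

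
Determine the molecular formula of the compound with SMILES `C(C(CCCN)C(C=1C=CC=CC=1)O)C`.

C13H21NO

Heavy atoms from the SMILES: 13 C, 1 N, 1 O.
Implicit hydrogens by atom environment:
  5 × C (aromatic): 1 H each → 5
  4 × C: 2 H each → 8
  2 × C: 1 H each → 2
  1 × C: 3 H
  1 × C (aromatic): no H
  1 × N: 2 H
  1 × O: 1 H
  Total hydrogens = 21.
Molecular formula: C13H21NO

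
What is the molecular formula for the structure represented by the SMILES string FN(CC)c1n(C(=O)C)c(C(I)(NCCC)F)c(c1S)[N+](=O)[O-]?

Heavy atoms from the SMILES: 12 C, 2 F, 1 I, 4 N, 3 O, 1 S.
Implicit hydrogens by atom environment:
  4 × C (aromatic): no H
  3 × C: 3 H each → 9
  3 × C: 2 H each → 6
  2 × C: no H
  2 × F: no H
  2 × O: no H
  1 × I: no H
  1 × N: 1 H
  1 × N (aromatic): no H
  1 × N: no H
  1 × N (charge +1): no H
  1 × O (charge -1): no H
  1 × S: 1 H
  Total hydrogens = 17.
Molecular formula: C12H17F2IN4O3S

C12H17F2IN4O3S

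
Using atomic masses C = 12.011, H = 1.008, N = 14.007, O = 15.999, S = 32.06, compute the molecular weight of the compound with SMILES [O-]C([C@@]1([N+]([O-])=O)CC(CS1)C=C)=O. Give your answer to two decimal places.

202.20

Molecular formula: C7H8NO4S-.
M = 7×12.011 + 8×1.008 + 1×14.007 + 4×15.999 + 1×32.06 = 202.20 g/mol.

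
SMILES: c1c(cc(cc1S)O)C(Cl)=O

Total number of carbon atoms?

The symbol for carbon appears 7 times in the SMILES. Lowercase c denotes aromatic carbon and counts toward C.

7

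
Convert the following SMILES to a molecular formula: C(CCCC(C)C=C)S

C8H16S

Heavy atoms from the SMILES: 8 C, 1 S.
Implicit hydrogens by atom environment:
  5 × C: 2 H each → 10
  2 × C: 1 H each → 2
  1 × C: 3 H
  1 × S: 1 H
  Total hydrogens = 16.
Molecular formula: C8H16S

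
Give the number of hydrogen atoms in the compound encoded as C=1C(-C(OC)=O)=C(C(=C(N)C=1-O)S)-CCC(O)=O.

13

Hydrogens are implicit in SMILES; fill each atom to its normal valence:
  5 × C (aromatic): no H
  3 × O: no H
  2 × C: 2 H each → 4
  2 × C: no H
  2 × O: 1 H each → 2
  1 × C: 3 H
  1 × C (aromatic): 1 H
  1 × N: 2 H
  1 × S: 1 H
  Total hydrogens = 13.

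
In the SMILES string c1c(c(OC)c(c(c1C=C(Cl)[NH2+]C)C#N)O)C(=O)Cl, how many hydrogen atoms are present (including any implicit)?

Hydrogens are implicit in SMILES; fill each atom to its normal valence:
  5 × C (aromatic): no H
  3 × C: no H
  2 × C: 3 H each → 6
  2 × Cl: no H
  2 × O: no H
  1 × C (aromatic): 1 H
  1 × C: 1 H
  1 × N (charge +1): 2 H
  1 × N: no H
  1 × O: 1 H
  Total hydrogens = 11.

11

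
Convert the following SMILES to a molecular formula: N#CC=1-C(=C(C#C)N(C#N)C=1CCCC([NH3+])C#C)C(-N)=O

C15H14N5O+

Heavy atoms from the SMILES: 15 C, 5 N, 1 O.
Implicit hydrogens by atom environment:
  5 × C: no H
  4 × C (aromatic): no H
  3 × C: 2 H each → 6
  3 × C: 1 H each → 3
  2 × N: no H
  1 × N (charge +1): 3 H
  1 × N: 2 H
  1 × N (aromatic): no H
  1 × O: no H
  Total hydrogens = 14.
Net charge +1.
Molecular formula: C15H14N5O+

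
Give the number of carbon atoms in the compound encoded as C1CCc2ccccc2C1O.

The symbol for carbon appears 10 times in the SMILES. Lowercase c denotes aromatic carbon and counts toward C.

10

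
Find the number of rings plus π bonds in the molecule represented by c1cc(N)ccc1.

Molecular formula from the SMILES: C6H7N.
DoU = (2C + 2 + N − H − X)/2 = (2·6 + 2 + 1 − 7 − 0)/2 = 8/2 = 4.
(Structurally: 1 ring(s) + 3 π bond(s) = 4.)

4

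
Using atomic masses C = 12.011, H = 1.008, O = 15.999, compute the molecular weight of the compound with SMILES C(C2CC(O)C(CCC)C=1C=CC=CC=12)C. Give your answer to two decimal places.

218.34

Molecular formula: C15H22O.
M = 15×12.011 + 22×1.008 + 1×15.999 = 218.34 g/mol.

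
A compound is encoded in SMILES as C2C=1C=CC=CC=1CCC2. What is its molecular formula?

C10H12

Heavy atoms from the SMILES: 10 C.
Implicit hydrogens by atom environment:
  4 × C: 2 H each → 8
  4 × C (aromatic): 1 H each → 4
  2 × C (aromatic): no H
  Total hydrogens = 12.
Molecular formula: C10H12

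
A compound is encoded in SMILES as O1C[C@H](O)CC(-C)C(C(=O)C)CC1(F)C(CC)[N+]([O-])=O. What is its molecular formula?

C13H22FNO5

Heavy atoms from the SMILES: 13 C, 1 F, 1 N, 5 O.
Implicit hydrogens by atom environment:
  4 × C: 2 H each → 8
  4 × C: 1 H each → 4
  3 × C: 3 H each → 9
  3 × O: no H
  2 × C: no H
  1 × F: no H
  1 × N (charge +1): no H
  1 × O: 1 H
  1 × O (charge -1): no H
  Total hydrogens = 22.
Molecular formula: C13H22FNO5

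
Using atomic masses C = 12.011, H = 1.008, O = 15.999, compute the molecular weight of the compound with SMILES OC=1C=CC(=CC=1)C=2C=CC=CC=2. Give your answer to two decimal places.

Molecular formula: C12H10O.
M = 12×12.011 + 10×1.008 + 1×15.999 = 170.21 g/mol.

170.21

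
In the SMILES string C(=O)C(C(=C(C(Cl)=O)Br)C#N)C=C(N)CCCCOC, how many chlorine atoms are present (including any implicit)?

The symbol for chlorine appears 1 time in the SMILES.

1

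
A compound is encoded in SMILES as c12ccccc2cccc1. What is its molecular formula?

Heavy atoms from the SMILES: 10 C.
Implicit hydrogens by atom environment:
  8 × C (aromatic): 1 H each → 8
  2 × C (aromatic): no H
  Total hydrogens = 8.
Molecular formula: C10H8

C10H8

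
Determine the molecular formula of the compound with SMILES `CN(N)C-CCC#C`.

C6H12N2

Heavy atoms from the SMILES: 6 C, 2 N.
Implicit hydrogens by atom environment:
  3 × C: 2 H each → 6
  1 × C: 3 H
  1 × C: 1 H
  1 × C: no H
  1 × N: 2 H
  1 × N: no H
  Total hydrogens = 12.
Molecular formula: C6H12N2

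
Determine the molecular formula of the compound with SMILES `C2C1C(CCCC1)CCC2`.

Heavy atoms from the SMILES: 10 C.
Implicit hydrogens by atom environment:
  8 × C: 2 H each → 16
  2 × C: 1 H each → 2
  Total hydrogens = 18.
Molecular formula: C10H18

C10H18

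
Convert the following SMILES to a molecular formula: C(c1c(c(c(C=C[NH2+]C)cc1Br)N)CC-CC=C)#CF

Heavy atoms from the SMILES: 1 Br, 16 C, 1 F, 2 N.
Implicit hydrogens by atom environment:
  5 × C (aromatic): no H
  4 × C: 2 H each → 8
  3 × C: 1 H each → 3
  2 × C: no H
  1 × Br: no H
  1 × C: 3 H
  1 × C (aromatic): 1 H
  1 × F: no H
  1 × N: 2 H
  1 × N (charge +1): 2 H
  Total hydrogens = 19.
Net charge +1.
Molecular formula: C16H19BrFN2+

C16H19BrFN2+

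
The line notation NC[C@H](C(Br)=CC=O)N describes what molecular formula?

Heavy atoms from the SMILES: 1 Br, 5 C, 2 N, 1 O.
Implicit hydrogens by atom environment:
  3 × C: 1 H each → 3
  2 × N: 2 H each → 4
  1 × Br: no H
  1 × C: 2 H
  1 × C: no H
  1 × O: no H
  Total hydrogens = 9.
Molecular formula: C5H9BrN2O

C5H9BrN2O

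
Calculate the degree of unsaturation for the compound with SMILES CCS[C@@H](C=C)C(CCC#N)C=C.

Molecular formula from the SMILES: C11H17NS.
DoU = (2C + 2 + N − H − X)/2 = (2·11 + 2 + 1 − 17 − 0)/2 = 8/2 = 4.
(Structurally: 0 ring(s) + 4 π bond(s) = 4.)

4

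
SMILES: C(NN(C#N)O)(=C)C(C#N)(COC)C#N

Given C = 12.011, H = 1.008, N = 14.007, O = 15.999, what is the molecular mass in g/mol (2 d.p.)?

207.19

Molecular formula: C8H9N5O2.
M = 8×12.011 + 9×1.008 + 5×14.007 + 2×15.999 = 207.19 g/mol.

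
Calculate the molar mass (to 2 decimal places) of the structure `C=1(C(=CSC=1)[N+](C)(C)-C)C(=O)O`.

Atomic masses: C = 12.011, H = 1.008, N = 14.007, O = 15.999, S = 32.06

186.25

Molecular formula: C8H12NO2S+.
M = 8×12.011 + 12×1.008 + 1×14.007 + 2×15.999 + 1×32.06 = 186.25 g/mol.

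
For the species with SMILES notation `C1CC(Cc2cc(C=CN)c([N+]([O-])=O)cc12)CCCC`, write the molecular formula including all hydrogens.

C16H22N2O2

Heavy atoms from the SMILES: 16 C, 2 N, 2 O.
Implicit hydrogens by atom environment:
  6 × C: 2 H each → 12
  4 × C (aromatic): no H
  3 × C: 1 H each → 3
  2 × C (aromatic): 1 H each → 2
  1 × C: 3 H
  1 × N: 2 H
  1 × N (charge +1): no H
  1 × O: no H
  1 × O (charge -1): no H
  Total hydrogens = 22.
Molecular formula: C16H22N2O2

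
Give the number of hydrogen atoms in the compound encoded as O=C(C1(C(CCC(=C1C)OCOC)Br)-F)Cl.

Hydrogens are implicit in SMILES; fill each atom to its normal valence:
  4 × C: no H
  3 × C: 2 H each → 6
  3 × O: no H
  2 × C: 3 H each → 6
  1 × Br: no H
  1 × C: 1 H
  1 × Cl: no H
  1 × F: no H
  Total hydrogens = 13.

13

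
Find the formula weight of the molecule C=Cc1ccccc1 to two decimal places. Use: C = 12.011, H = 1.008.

Molecular formula: C8H8.
M = 8×12.011 + 8×1.008 = 104.15 g/mol.

104.15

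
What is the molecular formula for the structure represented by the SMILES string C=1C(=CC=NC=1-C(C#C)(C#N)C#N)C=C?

Heavy atoms from the SMILES: 12 C, 3 N.
Implicit hydrogens by atom environment:
  4 × C: no H
  3 × C (aromatic): 1 H each → 3
  2 × C: 1 H each → 2
  2 × C (aromatic): no H
  2 × N: no H
  1 × C: 2 H
  1 × N (aromatic): no H
  Total hydrogens = 7.
Molecular formula: C12H7N3

C12H7N3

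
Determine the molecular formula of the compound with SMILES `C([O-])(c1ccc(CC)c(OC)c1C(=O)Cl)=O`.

C11H10ClO4-

Heavy atoms from the SMILES: 11 C, 1 Cl, 4 O.
Implicit hydrogens by atom environment:
  4 × C (aromatic): no H
  3 × O: no H
  2 × C: 3 H each → 6
  2 × C (aromatic): 1 H each → 2
  2 × C: no H
  1 × C: 2 H
  1 × Cl: no H
  1 × O (charge -1): no H
  Total hydrogens = 10.
Net charge -1.
Molecular formula: C11H10ClO4-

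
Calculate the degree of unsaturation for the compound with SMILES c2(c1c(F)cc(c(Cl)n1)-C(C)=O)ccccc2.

Molecular formula from the SMILES: C13H9ClFNO.
DoU = (2C + 2 + N − H − X)/2 = (2·13 + 2 + 1 − 9 − 2)/2 = 18/2 = 9.
(Structurally: 2 ring(s) + 7 π bond(s) = 9.)

9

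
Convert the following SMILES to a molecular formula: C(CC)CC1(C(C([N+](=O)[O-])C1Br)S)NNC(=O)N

Heavy atoms from the SMILES: 1 Br, 9 C, 4 N, 3 O, 1 S.
Implicit hydrogens by atom environment:
  3 × C: 2 H each → 6
  3 × C: 1 H each → 3
  2 × C: no H
  2 × N: 1 H each → 2
  2 × O: no H
  1 × Br: no H
  1 × C: 3 H
  1 × N: 2 H
  1 × N (charge +1): no H
  1 × O (charge -1): no H
  1 × S: 1 H
  Total hydrogens = 17.
Molecular formula: C9H17BrN4O3S

C9H17BrN4O3S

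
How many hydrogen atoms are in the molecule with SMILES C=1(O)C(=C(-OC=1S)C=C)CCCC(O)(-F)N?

Hydrogens are implicit in SMILES; fill each atom to its normal valence:
  4 × C: 2 H each → 8
  4 × C (aromatic): no H
  2 × O: 1 H each → 2
  1 × C: 1 H
  1 × C: no H
  1 × F: no H
  1 × N: 2 H
  1 × O (aromatic): no H
  1 × S: 1 H
  Total hydrogens = 14.

14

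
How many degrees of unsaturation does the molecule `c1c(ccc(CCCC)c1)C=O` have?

5

Molecular formula from the SMILES: C11H14O.
DoU = (2C + 2 + N − H − X)/2 = (2·11 + 2 + 0 − 14 − 0)/2 = 10/2 = 5.
(Structurally: 1 ring(s) + 4 π bond(s) = 5.)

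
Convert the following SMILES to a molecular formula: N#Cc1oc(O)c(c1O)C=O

Heavy atoms from the SMILES: 6 C, 1 N, 4 O.
Implicit hydrogens by atom environment:
  4 × C (aromatic): no H
  2 × O: 1 H each → 2
  1 × C: 1 H
  1 × C: no H
  1 × N: no H
  1 × O (aromatic): no H
  1 × O: no H
  Total hydrogens = 3.
Molecular formula: C6H3NO4

C6H3NO4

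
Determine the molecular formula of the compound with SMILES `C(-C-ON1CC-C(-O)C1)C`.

C7H15NO2

Heavy atoms from the SMILES: 7 C, 1 N, 2 O.
Implicit hydrogens by atom environment:
  5 × C: 2 H each → 10
  1 × C: 3 H
  1 × C: 1 H
  1 × N: no H
  1 × O: 1 H
  1 × O: no H
  Total hydrogens = 15.
Molecular formula: C7H15NO2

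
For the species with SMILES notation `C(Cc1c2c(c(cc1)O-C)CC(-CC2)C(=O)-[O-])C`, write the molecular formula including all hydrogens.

C15H19O3-

Heavy atoms from the SMILES: 15 C, 3 O.
Implicit hydrogens by atom environment:
  5 × C: 2 H each → 10
  4 × C (aromatic): no H
  2 × C: 3 H each → 6
  2 × C (aromatic): 1 H each → 2
  2 × O: no H
  1 × C: 1 H
  1 × C: no H
  1 × O (charge -1): no H
  Total hydrogens = 19.
Net charge -1.
Molecular formula: C15H19O3-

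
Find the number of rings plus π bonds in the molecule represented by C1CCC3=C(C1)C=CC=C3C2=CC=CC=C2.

9

Molecular formula from the SMILES: C16H16.
DoU = (2C + 2 + N − H − X)/2 = (2·16 + 2 + 0 − 16 − 0)/2 = 18/2 = 9.
(Structurally: 3 ring(s) + 6 π bond(s) = 9.)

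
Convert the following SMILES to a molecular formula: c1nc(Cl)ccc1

Heavy atoms from the SMILES: 5 C, 1 Cl, 1 N.
Implicit hydrogens by atom environment:
  4 × C (aromatic): 1 H each → 4
  1 × C (aromatic): no H
  1 × Cl: no H
  1 × N (aromatic): no H
  Total hydrogens = 4.
Molecular formula: C5H4ClN

C5H4ClN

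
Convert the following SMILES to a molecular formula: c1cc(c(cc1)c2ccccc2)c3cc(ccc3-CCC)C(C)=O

Heavy atoms from the SMILES: 23 C, 1 O.
Implicit hydrogens by atom environment:
  12 × C (aromatic): 1 H each → 12
  6 × C (aromatic): no H
  2 × C: 3 H each → 6
  2 × C: 2 H each → 4
  1 × C: no H
  1 × O: no H
  Total hydrogens = 22.
Molecular formula: C23H22O

C23H22O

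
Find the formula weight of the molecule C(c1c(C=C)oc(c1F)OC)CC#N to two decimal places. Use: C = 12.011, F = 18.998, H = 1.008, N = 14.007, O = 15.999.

195.19

Molecular formula: C10H10FNO2.
M = 10×12.011 + 1×18.998 + 10×1.008 + 1×14.007 + 2×15.999 = 195.19 g/mol.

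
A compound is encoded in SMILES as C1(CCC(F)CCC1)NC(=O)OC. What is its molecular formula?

C9H16FNO2

Heavy atoms from the SMILES: 9 C, 1 F, 1 N, 2 O.
Implicit hydrogens by atom environment:
  5 × C: 2 H each → 10
  2 × C: 1 H each → 2
  2 × O: no H
  1 × C: 3 H
  1 × C: no H
  1 × F: no H
  1 × N: 1 H
  Total hydrogens = 16.
Molecular formula: C9H16FNO2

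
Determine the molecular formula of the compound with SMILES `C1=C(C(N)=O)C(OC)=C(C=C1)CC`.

Heavy atoms from the SMILES: 10 C, 1 N, 2 O.
Implicit hydrogens by atom environment:
  3 × C (aromatic): 1 H each → 3
  3 × C (aromatic): no H
  2 × C: 3 H each → 6
  2 × O: no H
  1 × C: 2 H
  1 × C: no H
  1 × N: 2 H
  Total hydrogens = 13.
Molecular formula: C10H13NO2

C10H13NO2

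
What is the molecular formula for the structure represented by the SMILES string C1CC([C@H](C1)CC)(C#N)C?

Heavy atoms from the SMILES: 9 C, 1 N.
Implicit hydrogens by atom environment:
  4 × C: 2 H each → 8
  2 × C: 3 H each → 6
  2 × C: no H
  1 × C: 1 H
  1 × N: no H
  Total hydrogens = 15.
Molecular formula: C9H15N

C9H15N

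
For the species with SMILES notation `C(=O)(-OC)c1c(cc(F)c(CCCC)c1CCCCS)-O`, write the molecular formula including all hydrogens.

Heavy atoms from the SMILES: 16 C, 1 F, 3 O, 1 S.
Implicit hydrogens by atom environment:
  7 × C: 2 H each → 14
  5 × C (aromatic): no H
  2 × C: 3 H each → 6
  2 × O: no H
  1 × C (aromatic): 1 H
  1 × C: no H
  1 × F: no H
  1 × O: 1 H
  1 × S: 1 H
  Total hydrogens = 23.
Molecular formula: C16H23FO3S

C16H23FO3S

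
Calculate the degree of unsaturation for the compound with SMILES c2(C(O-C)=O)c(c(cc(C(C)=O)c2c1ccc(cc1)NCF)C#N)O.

Molecular formula from the SMILES: C18H15FN2O4.
DoU = (2C + 2 + N − H − X)/2 = (2·18 + 2 + 2 − 15 − 1)/2 = 24/2 = 12.
(Structurally: 2 ring(s) + 10 π bond(s) = 12.)

12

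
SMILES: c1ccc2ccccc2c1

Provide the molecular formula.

C10H8

Heavy atoms from the SMILES: 10 C.
Implicit hydrogens by atom environment:
  8 × C (aromatic): 1 H each → 8
  2 × C (aromatic): no H
  Total hydrogens = 8.
Molecular formula: C10H8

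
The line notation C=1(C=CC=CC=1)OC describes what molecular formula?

Heavy atoms from the SMILES: 7 C, 1 O.
Implicit hydrogens by atom environment:
  5 × C (aromatic): 1 H each → 5
  1 × C: 3 H
  1 × C (aromatic): no H
  1 × O: no H
  Total hydrogens = 8.
Molecular formula: C7H8O

C7H8O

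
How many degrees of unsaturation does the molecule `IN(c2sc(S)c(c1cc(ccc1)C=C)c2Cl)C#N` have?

10

Molecular formula from the SMILES: C13H8ClIN2S2.
DoU = (2C + 2 + N − H − X)/2 = (2·13 + 2 + 2 − 8 − 2)/2 = 20/2 = 10.
(Structurally: 2 ring(s) + 8 π bond(s) = 10.)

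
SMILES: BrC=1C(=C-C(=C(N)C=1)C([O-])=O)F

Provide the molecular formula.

Heavy atoms from the SMILES: 1 Br, 7 C, 1 F, 1 N, 2 O.
Implicit hydrogens by atom environment:
  4 × C (aromatic): no H
  2 × C (aromatic): 1 H each → 2
  1 × Br: no H
  1 × C: no H
  1 × F: no H
  1 × N: 2 H
  1 × O: no H
  1 × O (charge -1): no H
  Total hydrogens = 4.
Net charge -1.
Molecular formula: C7H4BrFNO2-

C7H4BrFNO2-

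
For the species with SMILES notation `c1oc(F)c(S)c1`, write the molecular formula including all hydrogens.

C4H3FOS

Heavy atoms from the SMILES: 4 C, 1 F, 1 O, 1 S.
Implicit hydrogens by atom environment:
  2 × C (aromatic): 1 H each → 2
  2 × C (aromatic): no H
  1 × F: no H
  1 × O (aromatic): no H
  1 × S: 1 H
  Total hydrogens = 3.
Molecular formula: C4H3FOS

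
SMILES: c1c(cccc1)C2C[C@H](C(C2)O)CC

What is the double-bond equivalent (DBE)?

Molecular formula from the SMILES: C13H18O.
DoU = (2C + 2 + N − H − X)/2 = (2·13 + 2 + 0 − 18 − 0)/2 = 10/2 = 5.
(Structurally: 2 ring(s) + 3 π bond(s) = 5.)

5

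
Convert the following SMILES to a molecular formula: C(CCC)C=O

C5H10O

Heavy atoms from the SMILES: 5 C, 1 O.
Implicit hydrogens by atom environment:
  3 × C: 2 H each → 6
  1 × C: 3 H
  1 × C: 1 H
  1 × O: no H
  Total hydrogens = 10.
Molecular formula: C5H10O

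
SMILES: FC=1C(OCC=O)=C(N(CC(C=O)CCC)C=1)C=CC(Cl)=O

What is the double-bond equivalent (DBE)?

7

Molecular formula from the SMILES: C15H17ClFNO4.
DoU = (2C + 2 + N − H − X)/2 = (2·15 + 2 + 1 − 17 − 2)/2 = 14/2 = 7.
(Structurally: 1 ring(s) + 6 π bond(s) = 7.)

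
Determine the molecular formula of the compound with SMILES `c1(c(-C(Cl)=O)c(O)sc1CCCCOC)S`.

C10H13ClO3S2

Heavy atoms from the SMILES: 10 C, 1 Cl, 3 O, 2 S.
Implicit hydrogens by atom environment:
  4 × C: 2 H each → 8
  4 × C (aromatic): no H
  2 × O: no H
  1 × C: 3 H
  1 × C: no H
  1 × Cl: no H
  1 × O: 1 H
  1 × S: 1 H
  1 × S (aromatic): no H
  Total hydrogens = 13.
Molecular formula: C10H13ClO3S2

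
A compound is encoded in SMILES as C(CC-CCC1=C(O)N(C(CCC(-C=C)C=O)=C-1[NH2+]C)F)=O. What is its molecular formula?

Heavy atoms from the SMILES: 16 C, 1 F, 2 N, 3 O.
Implicit hydrogens by atom environment:
  7 × C: 2 H each → 14
  4 × C: 1 H each → 4
  4 × C (aromatic): no H
  2 × O: no H
  1 × C: 3 H
  1 × F: no H
  1 × N (charge +1): 2 H
  1 × N (aromatic): no H
  1 × O: 1 H
  Total hydrogens = 24.
Net charge +1.
Molecular formula: C16H24FN2O3+

C16H24FN2O3+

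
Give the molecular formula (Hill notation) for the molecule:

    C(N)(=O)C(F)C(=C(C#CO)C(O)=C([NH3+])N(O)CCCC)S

C12H19FN3O4S+

Heavy atoms from the SMILES: 12 C, 1 F, 3 N, 4 O, 1 S.
Implicit hydrogens by atom environment:
  7 × C: no H
  3 × C: 2 H each → 6
  3 × O: 1 H each → 3
  1 × C: 3 H
  1 × C: 1 H
  1 × F: no H
  1 × N (charge +1): 3 H
  1 × N: 2 H
  1 × N: no H
  1 × O: no H
  1 × S: 1 H
  Total hydrogens = 19.
Net charge +1.
Molecular formula: C12H19FN3O4S+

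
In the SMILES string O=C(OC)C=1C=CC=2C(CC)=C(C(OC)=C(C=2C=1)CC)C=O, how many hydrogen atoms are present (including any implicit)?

Hydrogens are implicit in SMILES; fill each atom to its normal valence:
  7 × C (aromatic): no H
  4 × C: 3 H each → 12
  4 × O: no H
  3 × C (aromatic): 1 H each → 3
  2 × C: 2 H each → 4
  1 × C: 1 H
  1 × C: no H
  Total hydrogens = 20.

20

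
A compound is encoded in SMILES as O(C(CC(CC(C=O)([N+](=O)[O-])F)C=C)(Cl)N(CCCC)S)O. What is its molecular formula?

Heavy atoms from the SMILES: 12 C, 1 Cl, 1 F, 2 N, 5 O, 1 S.
Implicit hydrogens by atom environment:
  6 × C: 2 H each → 12
  3 × C: 1 H each → 3
  3 × O: no H
  2 × C: no H
  1 × C: 3 H
  1 × Cl: no H
  1 × F: no H
  1 × N: no H
  1 × N (charge +1): no H
  1 × O: 1 H
  1 × O (charge -1): no H
  1 × S: 1 H
  Total hydrogens = 20.
Molecular formula: C12H20ClFN2O5S

C12H20ClFN2O5S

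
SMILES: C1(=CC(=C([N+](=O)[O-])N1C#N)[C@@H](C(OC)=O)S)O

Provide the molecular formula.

C8H7N3O5S

Heavy atoms from the SMILES: 8 C, 3 N, 5 O, 1 S.
Implicit hydrogens by atom environment:
  3 × C (aromatic): no H
  3 × O: no H
  2 × C: no H
  1 × C: 3 H
  1 × C (aromatic): 1 H
  1 × C: 1 H
  1 × N (aromatic): no H
  1 × N: no H
  1 × N (charge +1): no H
  1 × O: 1 H
  1 × O (charge -1): no H
  1 × S: 1 H
  Total hydrogens = 7.
Molecular formula: C8H7N3O5S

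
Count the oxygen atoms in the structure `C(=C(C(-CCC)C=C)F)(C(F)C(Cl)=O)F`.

The symbol for oxygen appears 1 time in the SMILES.

1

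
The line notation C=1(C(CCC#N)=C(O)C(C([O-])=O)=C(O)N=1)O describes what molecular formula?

Heavy atoms from the SMILES: 9 C, 2 N, 5 O.
Implicit hydrogens by atom environment:
  5 × C (aromatic): no H
  3 × O: 1 H each → 3
  2 × C: 2 H each → 4
  2 × C: no H
  1 × N (aromatic): no H
  1 × N: no H
  1 × O: no H
  1 × O (charge -1): no H
  Total hydrogens = 7.
Net charge -1.
Molecular formula: C9H7N2O5-

C9H7N2O5-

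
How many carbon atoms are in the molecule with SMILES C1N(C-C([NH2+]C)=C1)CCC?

The symbol for carbon appears 8 times in the SMILES.

8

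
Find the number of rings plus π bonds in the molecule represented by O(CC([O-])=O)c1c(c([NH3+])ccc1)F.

5

Molecular formula from the SMILES: C8H8FNO3.
DoU = (2C + 2 + N − H − X)/2 = (2·8 + 2 + 1 − 8 − 1)/2 = 10/2 = 5.
(Structurally: 1 ring(s) + 4 π bond(s) = 5.)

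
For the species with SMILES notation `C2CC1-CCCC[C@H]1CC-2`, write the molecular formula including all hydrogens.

C10H18

Heavy atoms from the SMILES: 10 C.
Implicit hydrogens by atom environment:
  8 × C: 2 H each → 16
  2 × C: 1 H each → 2
  Total hydrogens = 18.
Molecular formula: C10H18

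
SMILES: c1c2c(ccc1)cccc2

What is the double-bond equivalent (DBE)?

7

Molecular formula from the SMILES: C10H8.
DoU = (2C + 2 + N − H − X)/2 = (2·10 + 2 + 0 − 8 − 0)/2 = 14/2 = 7.
(Structurally: 2 ring(s) + 5 π bond(s) = 7.)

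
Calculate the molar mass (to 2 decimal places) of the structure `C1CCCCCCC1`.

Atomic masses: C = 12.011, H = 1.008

Molecular formula: C8H16.
M = 8×12.011 + 16×1.008 = 112.22 g/mol.

112.22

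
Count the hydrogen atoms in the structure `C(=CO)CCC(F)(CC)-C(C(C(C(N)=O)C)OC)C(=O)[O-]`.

Hydrogens are implicit in SMILES; fill each atom to its normal valence:
  5 × C: 1 H each → 5
  3 × C: 3 H each → 9
  3 × C: 2 H each → 6
  3 × C: no H
  3 × O: no H
  1 × F: no H
  1 × N: 2 H
  1 × O: 1 H
  1 × O (charge -1): no H
  Total hydrogens = 23.

23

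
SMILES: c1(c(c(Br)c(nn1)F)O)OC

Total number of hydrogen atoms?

Hydrogens are implicit in SMILES; fill each atom to its normal valence:
  4 × C (aromatic): no H
  2 × N (aromatic): no H
  1 × Br: no H
  1 × C: 3 H
  1 × F: no H
  1 × O: 1 H
  1 × O: no H
  Total hydrogens = 4.

4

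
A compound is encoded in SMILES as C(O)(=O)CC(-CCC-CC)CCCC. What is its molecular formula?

C12H24O2

Heavy atoms from the SMILES: 12 C, 2 O.
Implicit hydrogens by atom environment:
  8 × C: 2 H each → 16
  2 × C: 3 H each → 6
  1 × C: 1 H
  1 × C: no H
  1 × O: 1 H
  1 × O: no H
  Total hydrogens = 24.
Molecular formula: C12H24O2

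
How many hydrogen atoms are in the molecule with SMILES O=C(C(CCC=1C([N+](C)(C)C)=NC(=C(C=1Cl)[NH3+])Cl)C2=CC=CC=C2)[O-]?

22

Hydrogens are implicit in SMILES; fill each atom to its normal valence:
  6 × C (aromatic): no H
  5 × C (aromatic): 1 H each → 5
  3 × C: 3 H each → 9
  2 × C: 2 H each → 4
  2 × Cl: no H
  1 × C: 1 H
  1 × C: no H
  1 × N (charge +1): 3 H
  1 × N (aromatic): no H
  1 × N (charge +1): no H
  1 × O: no H
  1 × O (charge -1): no H
  Total hydrogens = 22.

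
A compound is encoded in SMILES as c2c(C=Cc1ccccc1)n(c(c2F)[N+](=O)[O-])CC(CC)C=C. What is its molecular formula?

C18H19FN2O2

Heavy atoms from the SMILES: 18 C, 1 F, 2 N, 2 O.
Implicit hydrogens by atom environment:
  6 × C (aromatic): 1 H each → 6
  4 × C: 1 H each → 4
  4 × C (aromatic): no H
  3 × C: 2 H each → 6
  1 × C: 3 H
  1 × F: no H
  1 × N (aromatic): no H
  1 × N (charge +1): no H
  1 × O: no H
  1 × O (charge -1): no H
  Total hydrogens = 19.
Molecular formula: C18H19FN2O2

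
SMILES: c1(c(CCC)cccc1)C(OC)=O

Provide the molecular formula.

Heavy atoms from the SMILES: 11 C, 2 O.
Implicit hydrogens by atom environment:
  4 × C (aromatic): 1 H each → 4
  2 × C: 3 H each → 6
  2 × C: 2 H each → 4
  2 × C (aromatic): no H
  2 × O: no H
  1 × C: no H
  Total hydrogens = 14.
Molecular formula: C11H14O2

C11H14O2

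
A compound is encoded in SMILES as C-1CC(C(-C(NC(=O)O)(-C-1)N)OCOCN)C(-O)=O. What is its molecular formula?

C10H19N3O6

Heavy atoms from the SMILES: 10 C, 3 N, 6 O.
Implicit hydrogens by atom environment:
  5 × C: 2 H each → 10
  4 × O: no H
  3 × C: no H
  2 × C: 1 H each → 2
  2 × N: 2 H each → 4
  2 × O: 1 H each → 2
  1 × N: 1 H
  Total hydrogens = 19.
Molecular formula: C10H19N3O6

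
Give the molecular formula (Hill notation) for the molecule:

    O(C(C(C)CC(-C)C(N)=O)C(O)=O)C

Heavy atoms from the SMILES: 9 C, 1 N, 4 O.
Implicit hydrogens by atom environment:
  3 × C: 3 H each → 9
  3 × C: 1 H each → 3
  3 × O: no H
  2 × C: no H
  1 × C: 2 H
  1 × N: 2 H
  1 × O: 1 H
  Total hydrogens = 17.
Molecular formula: C9H17NO4

C9H17NO4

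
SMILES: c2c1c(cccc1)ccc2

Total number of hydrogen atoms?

Hydrogens are implicit in SMILES; fill each atom to its normal valence:
  8 × C (aromatic): 1 H each → 8
  2 × C (aromatic): no H
  Total hydrogens = 8.

8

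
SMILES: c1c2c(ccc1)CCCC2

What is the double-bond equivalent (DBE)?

Molecular formula from the SMILES: C10H12.
DoU = (2C + 2 + N − H − X)/2 = (2·10 + 2 + 0 − 12 − 0)/2 = 10/2 = 5.
(Structurally: 2 ring(s) + 3 π bond(s) = 5.)

5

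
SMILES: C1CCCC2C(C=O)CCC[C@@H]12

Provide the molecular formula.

Heavy atoms from the SMILES: 11 C, 1 O.
Implicit hydrogens by atom environment:
  7 × C: 2 H each → 14
  4 × C: 1 H each → 4
  1 × O: no H
  Total hydrogens = 18.
Molecular formula: C11H18O

C11H18O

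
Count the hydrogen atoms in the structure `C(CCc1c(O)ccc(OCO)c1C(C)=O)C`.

Hydrogens are implicit in SMILES; fill each atom to its normal valence:
  4 × C: 2 H each → 8
  4 × C (aromatic): no H
  2 × C: 3 H each → 6
  2 × C (aromatic): 1 H each → 2
  2 × O: 1 H each → 2
  2 × O: no H
  1 × C: no H
  Total hydrogens = 18.

18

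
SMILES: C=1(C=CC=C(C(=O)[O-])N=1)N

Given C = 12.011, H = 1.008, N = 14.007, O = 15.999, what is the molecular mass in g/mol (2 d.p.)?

Molecular formula: C6H5N2O2-.
M = 6×12.011 + 5×1.008 + 2×14.007 + 2×15.999 = 137.12 g/mol.

137.12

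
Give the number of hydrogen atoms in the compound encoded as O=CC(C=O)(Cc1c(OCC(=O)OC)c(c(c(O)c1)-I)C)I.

Hydrogens are implicit in SMILES; fill each atom to its normal valence:
  5 × C (aromatic): no H
  5 × O: no H
  2 × C: 3 H each → 6
  2 × C: 2 H each → 4
  2 × C: 1 H each → 2
  2 × C: no H
  2 × I: no H
  1 × C (aromatic): 1 H
  1 × O: 1 H
  Total hydrogens = 14.

14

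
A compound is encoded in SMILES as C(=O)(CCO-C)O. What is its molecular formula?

C4H8O3

Heavy atoms from the SMILES: 4 C, 3 O.
Implicit hydrogens by atom environment:
  2 × C: 2 H each → 4
  2 × O: no H
  1 × C: 3 H
  1 × C: no H
  1 × O: 1 H
  Total hydrogens = 8.
Molecular formula: C4H8O3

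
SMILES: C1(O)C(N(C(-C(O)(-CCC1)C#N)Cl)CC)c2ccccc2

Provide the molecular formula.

C16H21ClN2O2

Heavy atoms from the SMILES: 16 C, 1 Cl, 2 N, 2 O.
Implicit hydrogens by atom environment:
  5 × C (aromatic): 1 H each → 5
  4 × C: 2 H each → 8
  3 × C: 1 H each → 3
  2 × C: no H
  2 × N: no H
  2 × O: 1 H each → 2
  1 × C: 3 H
  1 × C (aromatic): no H
  1 × Cl: no H
  Total hydrogens = 21.
Molecular formula: C16H21ClN2O2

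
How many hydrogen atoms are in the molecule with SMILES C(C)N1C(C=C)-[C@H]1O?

11

Hydrogens are implicit in SMILES; fill each atom to its normal valence:
  3 × C: 1 H each → 3
  2 × C: 2 H each → 4
  1 × C: 3 H
  1 × N: no H
  1 × O: 1 H
  Total hydrogens = 11.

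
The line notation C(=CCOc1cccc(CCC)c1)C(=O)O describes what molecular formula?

C13H16O3

Heavy atoms from the SMILES: 13 C, 3 O.
Implicit hydrogens by atom environment:
  4 × C (aromatic): 1 H each → 4
  3 × C: 2 H each → 6
  2 × C: 1 H each → 2
  2 × C (aromatic): no H
  2 × O: no H
  1 × C: 3 H
  1 × C: no H
  1 × O: 1 H
  Total hydrogens = 16.
Molecular formula: C13H16O3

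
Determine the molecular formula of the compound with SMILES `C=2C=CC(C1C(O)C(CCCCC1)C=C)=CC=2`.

C16H22O

Heavy atoms from the SMILES: 16 C, 1 O.
Implicit hydrogens by atom environment:
  6 × C: 2 H each → 12
  5 × C (aromatic): 1 H each → 5
  4 × C: 1 H each → 4
  1 × C (aromatic): no H
  1 × O: 1 H
  Total hydrogens = 22.
Molecular formula: C16H22O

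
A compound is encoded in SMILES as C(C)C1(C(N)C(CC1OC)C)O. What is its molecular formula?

Heavy atoms from the SMILES: 9 C, 1 N, 2 O.
Implicit hydrogens by atom environment:
  3 × C: 3 H each → 9
  3 × C: 1 H each → 3
  2 × C: 2 H each → 4
  1 × C: no H
  1 × N: 2 H
  1 × O: 1 H
  1 × O: no H
  Total hydrogens = 19.
Molecular formula: C9H19NO2

C9H19NO2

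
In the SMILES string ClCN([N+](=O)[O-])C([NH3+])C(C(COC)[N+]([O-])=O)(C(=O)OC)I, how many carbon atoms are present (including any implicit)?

8

The symbol for carbon appears 8 times in the SMILES. (Cl is a single chlorine, not C + l.)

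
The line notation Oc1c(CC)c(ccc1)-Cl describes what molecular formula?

Heavy atoms from the SMILES: 8 C, 1 Cl, 1 O.
Implicit hydrogens by atom environment:
  3 × C (aromatic): 1 H each → 3
  3 × C (aromatic): no H
  1 × C: 3 H
  1 × C: 2 H
  1 × Cl: no H
  1 × O: 1 H
  Total hydrogens = 9.
Molecular formula: C8H9ClO

C8H9ClO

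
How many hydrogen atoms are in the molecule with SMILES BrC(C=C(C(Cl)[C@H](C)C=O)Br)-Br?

8

Hydrogens are implicit in SMILES; fill each atom to its normal valence:
  5 × C: 1 H each → 5
  3 × Br: no H
  1 × C: 3 H
  1 × C: no H
  1 × Cl: no H
  1 × O: no H
  Total hydrogens = 8.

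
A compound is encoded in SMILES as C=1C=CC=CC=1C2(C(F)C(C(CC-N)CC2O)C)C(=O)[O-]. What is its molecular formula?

C16H21FNO3-

Heavy atoms from the SMILES: 16 C, 1 F, 1 N, 3 O.
Implicit hydrogens by atom environment:
  5 × C (aromatic): 1 H each → 5
  4 × C: 1 H each → 4
  3 × C: 2 H each → 6
  2 × C: no H
  1 × C: 3 H
  1 × C (aromatic): no H
  1 × F: no H
  1 × N: 2 H
  1 × O: 1 H
  1 × O: no H
  1 × O (charge -1): no H
  Total hydrogens = 21.
Net charge -1.
Molecular formula: C16H21FNO3-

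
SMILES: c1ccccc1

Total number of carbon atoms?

6

The symbol for carbon appears 6 times in the SMILES. Lowercase c denotes aromatic carbon and counts toward C.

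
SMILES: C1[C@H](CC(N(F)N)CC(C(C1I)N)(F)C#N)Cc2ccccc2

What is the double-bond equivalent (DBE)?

Molecular formula from the SMILES: C16H21F2IN4.
DoU = (2C + 2 + N − H − X)/2 = (2·16 + 2 + 4 − 21 − 3)/2 = 14/2 = 7.
(Structurally: 2 ring(s) + 5 π bond(s) = 7.)

7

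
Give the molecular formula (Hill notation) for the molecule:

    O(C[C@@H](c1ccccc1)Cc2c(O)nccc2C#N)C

C16H16N2O2

Heavy atoms from the SMILES: 16 C, 2 N, 2 O.
Implicit hydrogens by atom environment:
  7 × C (aromatic): 1 H each → 7
  4 × C (aromatic): no H
  2 × C: 2 H each → 4
  1 × C: 3 H
  1 × C: 1 H
  1 × C: no H
  1 × N (aromatic): no H
  1 × N: no H
  1 × O: 1 H
  1 × O: no H
  Total hydrogens = 16.
Molecular formula: C16H16N2O2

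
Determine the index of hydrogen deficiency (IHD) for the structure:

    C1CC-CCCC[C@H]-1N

1

Molecular formula from the SMILES: C8H17N.
DoU = (2C + 2 + N − H − X)/2 = (2·8 + 2 + 1 − 17 − 0)/2 = 2/2 = 1.
(Structurally: 1 ring(s) + 0 π bond(s) = 1.)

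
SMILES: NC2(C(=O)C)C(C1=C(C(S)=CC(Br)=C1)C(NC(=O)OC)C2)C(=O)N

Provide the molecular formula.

Heavy atoms from the SMILES: 1 Br, 15 C, 3 N, 4 O, 1 S.
Implicit hydrogens by atom environment:
  4 × C (aromatic): no H
  4 × C: no H
  4 × O: no H
  2 × C: 3 H each → 6
  2 × C (aromatic): 1 H each → 2
  2 × C: 1 H each → 2
  2 × N: 2 H each → 4
  1 × Br: no H
  1 × C: 2 H
  1 × N: 1 H
  1 × S: 1 H
  Total hydrogens = 18.
Molecular formula: C15H18BrN3O4S

C15H18BrN3O4S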